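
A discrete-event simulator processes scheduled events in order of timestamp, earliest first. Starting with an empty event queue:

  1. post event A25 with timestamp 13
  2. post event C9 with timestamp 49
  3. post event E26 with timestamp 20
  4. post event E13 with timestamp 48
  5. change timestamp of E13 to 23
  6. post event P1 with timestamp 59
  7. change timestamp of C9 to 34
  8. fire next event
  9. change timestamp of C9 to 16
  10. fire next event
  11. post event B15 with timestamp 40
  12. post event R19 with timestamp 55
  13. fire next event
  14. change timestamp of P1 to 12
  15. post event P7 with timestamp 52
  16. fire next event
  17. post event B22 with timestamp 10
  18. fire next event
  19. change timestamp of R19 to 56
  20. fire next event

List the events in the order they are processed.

add A25 (timestamp 13) → {A25:13}
add C9 (timestamp 49) → {A25:13, C9:49}
add E26 (timestamp 20) → {A25:13, E26:20, C9:49}
add E13 (timestamp 48) → {A25:13, E26:20, E13:48, C9:49}
update E13 to timestamp 23 → {A25:13, E26:20, E13:23, C9:49}
add P1 (timestamp 59) → {A25:13, E26:20, E13:23, C9:49, P1:59}
update C9 to timestamp 34 → {A25:13, E26:20, E13:23, C9:34, P1:59}
fire next event → A25; now {E26:20, E13:23, C9:34, P1:59}
update C9 to timestamp 16 → {C9:16, E26:20, E13:23, P1:59}
fire next event → C9; now {E26:20, E13:23, P1:59}
add B15 (timestamp 40) → {E26:20, E13:23, B15:40, P1:59}
add R19 (timestamp 55) → {E26:20, E13:23, B15:40, R19:55, P1:59}
fire next event → E26; now {E13:23, B15:40, R19:55, P1:59}
update P1 to timestamp 12 → {P1:12, E13:23, B15:40, R19:55}
add P7 (timestamp 52) → {P1:12, E13:23, B15:40, P7:52, R19:55}
fire next event → P1; now {E13:23, B15:40, P7:52, R19:55}
add B22 (timestamp 10) → {B22:10, E13:23, B15:40, P7:52, R19:55}
fire next event → B22; now {E13:23, B15:40, P7:52, R19:55}
update R19 to timestamp 56 → {E13:23, B15:40, P7:52, R19:56}
fire next event → E13; now {B15:40, P7:52, R19:56}

A25, C9, E26, P1, B22, E13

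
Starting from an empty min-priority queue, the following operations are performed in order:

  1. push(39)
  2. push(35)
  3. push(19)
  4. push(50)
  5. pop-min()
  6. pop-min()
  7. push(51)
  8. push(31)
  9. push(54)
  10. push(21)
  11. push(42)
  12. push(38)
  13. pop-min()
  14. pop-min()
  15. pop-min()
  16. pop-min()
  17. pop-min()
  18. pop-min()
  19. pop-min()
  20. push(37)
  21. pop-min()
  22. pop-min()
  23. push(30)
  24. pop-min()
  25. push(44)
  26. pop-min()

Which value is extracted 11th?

insert 39 → {39}
insert 35 → {35, 39}
insert 19 → {19, 35, 39}
insert 50 → {19, 35, 39, 50}
pop-min → 19; now {35, 39, 50}
pop-min → 35; now {39, 50}
insert 51 → {39, 50, 51}
insert 31 → {31, 39, 50, 51}
insert 54 → {31, 39, 50, 51, 54}
insert 21 → {21, 31, 39, 50, 51, 54}
insert 42 → {21, 31, 39, 42, 50, 51, 54}
insert 38 → {21, 31, 38, 39, 42, 50, 51, 54}
pop-min → 21; now {31, 38, 39, 42, 50, 51, 54}
pop-min → 31; now {38, 39, 42, 50, 51, 54}
pop-min → 38; now {39, 42, 50, 51, 54}
pop-min → 39; now {42, 50, 51, 54}
pop-min → 42; now {50, 51, 54}
pop-min → 50; now {51, 54}
pop-min → 51; now {54}
insert 37 → {37, 54}
pop-min → 37; now {54}
pop-min → 54; now {}
insert 30 → {30}
pop-min → 30; now {}
insert 44 → {44}
pop-min → 44; now {}

54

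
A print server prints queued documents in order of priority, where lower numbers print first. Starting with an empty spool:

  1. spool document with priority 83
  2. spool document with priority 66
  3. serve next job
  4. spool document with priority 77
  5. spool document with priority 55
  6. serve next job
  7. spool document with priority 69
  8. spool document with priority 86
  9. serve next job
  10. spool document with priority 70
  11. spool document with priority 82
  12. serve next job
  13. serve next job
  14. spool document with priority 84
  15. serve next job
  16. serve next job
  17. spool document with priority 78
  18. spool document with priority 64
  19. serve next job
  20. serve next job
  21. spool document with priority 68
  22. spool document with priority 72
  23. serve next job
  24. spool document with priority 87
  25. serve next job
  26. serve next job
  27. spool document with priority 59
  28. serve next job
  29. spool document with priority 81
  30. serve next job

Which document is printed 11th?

72

insert 83 → {83}
insert 66 → {66, 83}
serve next job → 66; now {83}
insert 77 → {77, 83}
insert 55 → {55, 77, 83}
serve next job → 55; now {77, 83}
insert 69 → {69, 77, 83}
insert 86 → {69, 77, 83, 86}
serve next job → 69; now {77, 83, 86}
insert 70 → {70, 77, 83, 86}
insert 82 → {70, 77, 82, 83, 86}
serve next job → 70; now {77, 82, 83, 86}
serve next job → 77; now {82, 83, 86}
insert 84 → {82, 83, 84, 86}
serve next job → 82; now {83, 84, 86}
serve next job → 83; now {84, 86}
insert 78 → {78, 84, 86}
insert 64 → {64, 78, 84, 86}
serve next job → 64; now {78, 84, 86}
serve next job → 78; now {84, 86}
insert 68 → {68, 84, 86}
insert 72 → {68, 72, 84, 86}
serve next job → 68; now {72, 84, 86}
insert 87 → {72, 84, 86, 87}
serve next job → 72; now {84, 86, 87}
serve next job → 84; now {86, 87}
insert 59 → {59, 86, 87}
serve next job → 59; now {86, 87}
insert 81 → {81, 86, 87}
serve next job → 81; now {86, 87}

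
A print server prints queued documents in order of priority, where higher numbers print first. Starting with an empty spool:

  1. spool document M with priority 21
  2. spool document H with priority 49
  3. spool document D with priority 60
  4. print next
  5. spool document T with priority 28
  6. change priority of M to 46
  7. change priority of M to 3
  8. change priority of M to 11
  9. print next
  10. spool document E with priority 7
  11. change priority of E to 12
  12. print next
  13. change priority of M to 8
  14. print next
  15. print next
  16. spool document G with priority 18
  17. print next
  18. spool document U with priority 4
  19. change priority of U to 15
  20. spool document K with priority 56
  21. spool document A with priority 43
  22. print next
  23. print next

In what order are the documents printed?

add M (priority 21) → {M:21}
add H (priority 49) → {H:49, M:21}
add D (priority 60) → {D:60, H:49, M:21}
print next → D; now {H:49, M:21}
add T (priority 28) → {H:49, T:28, M:21}
update M to priority 46 → {H:49, M:46, T:28}
update M to priority 3 → {H:49, T:28, M:3}
update M to priority 11 → {H:49, T:28, M:11}
print next → H; now {T:28, M:11}
add E (priority 7) → {T:28, M:11, E:7}
update E to priority 12 → {T:28, E:12, M:11}
print next → T; now {E:12, M:11}
update M to priority 8 → {E:12, M:8}
print next → E; now {M:8}
print next → M; now {}
add G (priority 18) → {G:18}
print next → G; now {}
add U (priority 4) → {U:4}
update U to priority 15 → {U:15}
add K (priority 56) → {K:56, U:15}
add A (priority 43) → {K:56, A:43, U:15}
print next → K; now {A:43, U:15}
print next → A; now {U:15}

D → H → T → E → M → G → K → A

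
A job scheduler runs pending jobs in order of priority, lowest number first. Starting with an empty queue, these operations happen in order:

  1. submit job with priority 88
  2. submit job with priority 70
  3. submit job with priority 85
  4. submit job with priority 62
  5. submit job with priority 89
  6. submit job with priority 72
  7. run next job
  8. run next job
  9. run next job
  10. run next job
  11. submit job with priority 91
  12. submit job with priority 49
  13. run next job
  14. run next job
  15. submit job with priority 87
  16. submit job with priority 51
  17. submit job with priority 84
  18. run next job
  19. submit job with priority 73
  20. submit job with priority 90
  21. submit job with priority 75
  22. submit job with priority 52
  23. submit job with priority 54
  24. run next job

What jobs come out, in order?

insert 88 → {88}
insert 70 → {70, 88}
insert 85 → {70, 85, 88}
insert 62 → {62, 70, 85, 88}
insert 89 → {62, 70, 85, 88, 89}
insert 72 → {62, 70, 72, 85, 88, 89}
run next job → 62; now {70, 72, 85, 88, 89}
run next job → 70; now {72, 85, 88, 89}
run next job → 72; now {85, 88, 89}
run next job → 85; now {88, 89}
insert 91 → {88, 89, 91}
insert 49 → {49, 88, 89, 91}
run next job → 49; now {88, 89, 91}
run next job → 88; now {89, 91}
insert 87 → {87, 89, 91}
insert 51 → {51, 87, 89, 91}
insert 84 → {51, 84, 87, 89, 91}
run next job → 51; now {84, 87, 89, 91}
insert 73 → {73, 84, 87, 89, 91}
insert 90 → {73, 84, 87, 89, 90, 91}
insert 75 → {73, 75, 84, 87, 89, 90, 91}
insert 52 → {52, 73, 75, 84, 87, 89, 90, 91}
insert 54 → {52, 54, 73, 75, 84, 87, 89, 90, 91}
run next job → 52; now {54, 73, 75, 84, 87, 89, 90, 91}

62, 70, 72, 85, 49, 88, 51, 52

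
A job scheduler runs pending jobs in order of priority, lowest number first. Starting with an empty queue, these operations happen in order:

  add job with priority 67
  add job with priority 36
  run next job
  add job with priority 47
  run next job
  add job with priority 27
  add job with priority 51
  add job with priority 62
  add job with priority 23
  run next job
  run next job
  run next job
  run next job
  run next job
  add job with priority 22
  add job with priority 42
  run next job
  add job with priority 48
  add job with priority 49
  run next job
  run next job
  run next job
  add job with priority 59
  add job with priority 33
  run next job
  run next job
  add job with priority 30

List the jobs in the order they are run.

[36, 47, 23, 27, 51, 62, 67, 22, 42, 48, 49, 33, 59]

insert 67 → {67}
insert 36 → {36, 67}
run next job → 36; now {67}
insert 47 → {47, 67}
run next job → 47; now {67}
insert 27 → {27, 67}
insert 51 → {27, 51, 67}
insert 62 → {27, 51, 62, 67}
insert 23 → {23, 27, 51, 62, 67}
run next job → 23; now {27, 51, 62, 67}
run next job → 27; now {51, 62, 67}
run next job → 51; now {62, 67}
run next job → 62; now {67}
run next job → 67; now {}
insert 22 → {22}
insert 42 → {22, 42}
run next job → 22; now {42}
insert 48 → {42, 48}
insert 49 → {42, 48, 49}
run next job → 42; now {48, 49}
run next job → 48; now {49}
run next job → 49; now {}
insert 59 → {59}
insert 33 → {33, 59}
run next job → 33; now {59}
run next job → 59; now {}
insert 30 → {30}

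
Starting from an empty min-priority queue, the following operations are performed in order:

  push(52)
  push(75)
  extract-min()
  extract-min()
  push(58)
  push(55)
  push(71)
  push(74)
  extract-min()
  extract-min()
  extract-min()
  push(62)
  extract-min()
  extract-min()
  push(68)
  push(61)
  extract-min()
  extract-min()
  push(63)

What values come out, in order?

52, 75, 55, 58, 71, 62, 74, 61, 68

insert 52 → {52}
insert 75 → {52, 75}
extract-min → 52; now {75}
extract-min → 75; now {}
insert 58 → {58}
insert 55 → {55, 58}
insert 71 → {55, 58, 71}
insert 74 → {55, 58, 71, 74}
extract-min → 55; now {58, 71, 74}
extract-min → 58; now {71, 74}
extract-min → 71; now {74}
insert 62 → {62, 74}
extract-min → 62; now {74}
extract-min → 74; now {}
insert 68 → {68}
insert 61 → {61, 68}
extract-min → 61; now {68}
extract-min → 68; now {}
insert 63 → {63}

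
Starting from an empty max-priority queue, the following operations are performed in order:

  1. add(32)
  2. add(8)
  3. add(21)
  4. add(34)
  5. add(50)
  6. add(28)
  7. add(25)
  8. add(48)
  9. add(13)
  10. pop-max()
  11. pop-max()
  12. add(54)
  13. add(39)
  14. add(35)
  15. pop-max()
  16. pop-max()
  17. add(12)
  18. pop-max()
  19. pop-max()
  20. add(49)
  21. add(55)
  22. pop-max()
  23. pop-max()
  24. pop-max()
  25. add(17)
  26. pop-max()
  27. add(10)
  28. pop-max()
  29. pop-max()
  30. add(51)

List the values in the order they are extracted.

[50, 48, 54, 39, 35, 34, 55, 49, 32, 28, 25, 21]

insert 32 → {32}
insert 8 → {32, 8}
insert 21 → {32, 21, 8}
insert 34 → {34, 32, 21, 8}
insert 50 → {50, 34, 32, 21, 8}
insert 28 → {50, 34, 32, 28, 21, 8}
insert 25 → {50, 34, 32, 28, 25, 21, 8}
insert 48 → {50, 48, 34, 32, 28, 25, 21, 8}
insert 13 → {50, 48, 34, 32, 28, 25, 21, 13, 8}
pop-max → 50; now {48, 34, 32, 28, 25, 21, 13, 8}
pop-max → 48; now {34, 32, 28, 25, 21, 13, 8}
insert 54 → {54, 34, 32, 28, 25, 21, 13, 8}
insert 39 → {54, 39, 34, 32, 28, 25, 21, 13, 8}
insert 35 → {54, 39, 35, 34, 32, 28, 25, 21, 13, 8}
pop-max → 54; now {39, 35, 34, 32, 28, 25, 21, 13, 8}
pop-max → 39; now {35, 34, 32, 28, 25, 21, 13, 8}
insert 12 → {35, 34, 32, 28, 25, 21, 13, 12, 8}
pop-max → 35; now {34, 32, 28, 25, 21, 13, 12, 8}
pop-max → 34; now {32, 28, 25, 21, 13, 12, 8}
insert 49 → {49, 32, 28, 25, 21, 13, 12, 8}
insert 55 → {55, 49, 32, 28, 25, 21, 13, 12, 8}
pop-max → 55; now {49, 32, 28, 25, 21, 13, 12, 8}
pop-max → 49; now {32, 28, 25, 21, 13, 12, 8}
pop-max → 32; now {28, 25, 21, 13, 12, 8}
insert 17 → {28, 25, 21, 17, 13, 12, 8}
pop-max → 28; now {25, 21, 17, 13, 12, 8}
insert 10 → {25, 21, 17, 13, 12, 10, 8}
pop-max → 25; now {21, 17, 13, 12, 10, 8}
pop-max → 21; now {17, 13, 12, 10, 8}
insert 51 → {51, 17, 13, 12, 10, 8}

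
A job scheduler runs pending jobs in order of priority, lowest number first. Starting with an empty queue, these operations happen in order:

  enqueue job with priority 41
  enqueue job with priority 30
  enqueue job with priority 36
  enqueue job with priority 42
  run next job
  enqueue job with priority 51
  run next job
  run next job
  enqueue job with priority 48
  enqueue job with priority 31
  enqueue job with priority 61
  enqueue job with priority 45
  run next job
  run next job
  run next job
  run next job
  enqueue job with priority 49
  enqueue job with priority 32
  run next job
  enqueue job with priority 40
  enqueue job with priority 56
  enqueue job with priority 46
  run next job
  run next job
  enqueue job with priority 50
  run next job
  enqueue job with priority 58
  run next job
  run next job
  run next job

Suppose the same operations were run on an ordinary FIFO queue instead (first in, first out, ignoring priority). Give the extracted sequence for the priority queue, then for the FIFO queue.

priority queue: 30, 36, 41, 31, 42, 45, 48, 32, 40, 46, 49, 50, 51, 56; FIFO queue: 41, 30, 36, 42, 51, 48, 31, 61, 45, 49, 32, 40, 56, 46

insert 41 → {41}
insert 30 → {30, 41}
insert 36 → {30, 36, 41}
insert 42 → {30, 36, 41, 42}
run next job → 30; now {36, 41, 42}
insert 51 → {36, 41, 42, 51}
run next job → 36; now {41, 42, 51}
run next job → 41; now {42, 51}
insert 48 → {42, 48, 51}
insert 31 → {31, 42, 48, 51}
insert 61 → {31, 42, 48, 51, 61}
insert 45 → {31, 42, 45, 48, 51, 61}
run next job → 31; now {42, 45, 48, 51, 61}
run next job → 42; now {45, 48, 51, 61}
run next job → 45; now {48, 51, 61}
run next job → 48; now {51, 61}
insert 49 → {49, 51, 61}
insert 32 → {32, 49, 51, 61}
run next job → 32; now {49, 51, 61}
insert 40 → {40, 49, 51, 61}
insert 56 → {40, 49, 51, 56, 61}
insert 46 → {40, 46, 49, 51, 56, 61}
run next job → 40; now {46, 49, 51, 56, 61}
run next job → 46; now {49, 51, 56, 61}
insert 50 → {49, 50, 51, 56, 61}
run next job → 49; now {50, 51, 56, 61}
insert 58 → {50, 51, 56, 58, 61}
run next job → 50; now {51, 56, 58, 61}
run next job → 51; now {56, 58, 61}
run next job → 56; now {58, 61}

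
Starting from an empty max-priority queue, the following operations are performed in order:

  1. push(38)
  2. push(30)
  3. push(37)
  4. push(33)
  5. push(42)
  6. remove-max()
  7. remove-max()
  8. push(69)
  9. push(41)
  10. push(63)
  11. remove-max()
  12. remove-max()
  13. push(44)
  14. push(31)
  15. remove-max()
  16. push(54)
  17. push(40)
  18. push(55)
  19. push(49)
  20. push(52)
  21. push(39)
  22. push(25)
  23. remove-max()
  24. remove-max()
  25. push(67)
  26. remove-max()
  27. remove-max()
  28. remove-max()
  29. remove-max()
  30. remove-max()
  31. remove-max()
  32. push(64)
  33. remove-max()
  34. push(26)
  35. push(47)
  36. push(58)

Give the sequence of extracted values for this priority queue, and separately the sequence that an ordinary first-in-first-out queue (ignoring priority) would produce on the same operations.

priority queue: 42 → 38 → 69 → 63 → 44 → 55 → 54 → 67 → 52 → 49 → 41 → 40 → 39 → 64; FIFO queue: 38, 30, 37, 33, 42, 69, 41, 63, 44, 31, 54, 40, 55, 49

insert 38 → {38}
insert 30 → {38, 30}
insert 37 → {38, 37, 30}
insert 33 → {38, 37, 33, 30}
insert 42 → {42, 38, 37, 33, 30}
remove-max → 42; now {38, 37, 33, 30}
remove-max → 38; now {37, 33, 30}
insert 69 → {69, 37, 33, 30}
insert 41 → {69, 41, 37, 33, 30}
insert 63 → {69, 63, 41, 37, 33, 30}
remove-max → 69; now {63, 41, 37, 33, 30}
remove-max → 63; now {41, 37, 33, 30}
insert 44 → {44, 41, 37, 33, 30}
insert 31 → {44, 41, 37, 33, 31, 30}
remove-max → 44; now {41, 37, 33, 31, 30}
insert 54 → {54, 41, 37, 33, 31, 30}
insert 40 → {54, 41, 40, 37, 33, 31, 30}
insert 55 → {55, 54, 41, 40, 37, 33, 31, 30}
insert 49 → {55, 54, 49, 41, 40, 37, 33, 31, 30}
insert 52 → {55, 54, 52, 49, 41, 40, 37, 33, 31, 30}
insert 39 → {55, 54, 52, 49, 41, 40, 39, 37, 33, 31, 30}
insert 25 → {55, 54, 52, 49, 41, 40, 39, 37, 33, 31, 30, 25}
remove-max → 55; now {54, 52, 49, 41, 40, 39, 37, 33, 31, 30, 25}
remove-max → 54; now {52, 49, 41, 40, 39, 37, 33, 31, 30, 25}
insert 67 → {67, 52, 49, 41, 40, 39, 37, 33, 31, 30, 25}
remove-max → 67; now {52, 49, 41, 40, 39, 37, 33, 31, 30, 25}
remove-max → 52; now {49, 41, 40, 39, 37, 33, 31, 30, 25}
remove-max → 49; now {41, 40, 39, 37, 33, 31, 30, 25}
remove-max → 41; now {40, 39, 37, 33, 31, 30, 25}
remove-max → 40; now {39, 37, 33, 31, 30, 25}
remove-max → 39; now {37, 33, 31, 30, 25}
insert 64 → {64, 37, 33, 31, 30, 25}
remove-max → 64; now {37, 33, 31, 30, 25}
insert 26 → {37, 33, 31, 30, 26, 25}
insert 47 → {47, 37, 33, 31, 30, 26, 25}
insert 58 → {58, 47, 37, 33, 31, 30, 26, 25}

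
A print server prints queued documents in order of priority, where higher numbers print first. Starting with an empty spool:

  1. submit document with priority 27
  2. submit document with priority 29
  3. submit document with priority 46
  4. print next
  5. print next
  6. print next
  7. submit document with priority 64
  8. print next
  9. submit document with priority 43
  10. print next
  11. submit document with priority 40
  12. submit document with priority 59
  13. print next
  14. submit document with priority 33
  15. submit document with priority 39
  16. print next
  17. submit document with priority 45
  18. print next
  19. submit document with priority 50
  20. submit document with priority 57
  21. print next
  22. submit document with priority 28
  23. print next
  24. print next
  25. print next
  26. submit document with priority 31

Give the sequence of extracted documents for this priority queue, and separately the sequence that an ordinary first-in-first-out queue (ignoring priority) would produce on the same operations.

insert 27 → {27}
insert 29 → {29, 27}
insert 46 → {46, 29, 27}
print next → 46; now {29, 27}
print next → 29; now {27}
print next → 27; now {}
insert 64 → {64}
print next → 64; now {}
insert 43 → {43}
print next → 43; now {}
insert 40 → {40}
insert 59 → {59, 40}
print next → 59; now {40}
insert 33 → {40, 33}
insert 39 → {40, 39, 33}
print next → 40; now {39, 33}
insert 45 → {45, 39, 33}
print next → 45; now {39, 33}
insert 50 → {50, 39, 33}
insert 57 → {57, 50, 39, 33}
print next → 57; now {50, 39, 33}
insert 28 → {50, 39, 33, 28}
print next → 50; now {39, 33, 28}
print next → 39; now {33, 28}
print next → 33; now {28}
insert 31 → {31, 28}

priority queue: [46, 29, 27, 64, 43, 59, 40, 45, 57, 50, 39, 33]; FIFO queue: [27, 29, 46, 64, 43, 40, 59, 33, 39, 45, 50, 57]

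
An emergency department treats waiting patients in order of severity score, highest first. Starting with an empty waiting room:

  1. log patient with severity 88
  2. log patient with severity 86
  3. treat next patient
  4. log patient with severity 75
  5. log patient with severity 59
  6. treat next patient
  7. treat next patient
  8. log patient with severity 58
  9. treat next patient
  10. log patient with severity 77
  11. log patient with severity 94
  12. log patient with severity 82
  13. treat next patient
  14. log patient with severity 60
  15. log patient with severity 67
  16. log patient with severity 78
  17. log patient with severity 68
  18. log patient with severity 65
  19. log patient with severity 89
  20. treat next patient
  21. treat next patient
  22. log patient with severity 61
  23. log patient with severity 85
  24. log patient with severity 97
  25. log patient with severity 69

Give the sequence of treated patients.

insert 88 → {88}
insert 86 → {88, 86}
treat next patient → 88; now {86}
insert 75 → {86, 75}
insert 59 → {86, 75, 59}
treat next patient → 86; now {75, 59}
treat next patient → 75; now {59}
insert 58 → {59, 58}
treat next patient → 59; now {58}
insert 77 → {77, 58}
insert 94 → {94, 77, 58}
insert 82 → {94, 82, 77, 58}
treat next patient → 94; now {82, 77, 58}
insert 60 → {82, 77, 60, 58}
insert 67 → {82, 77, 67, 60, 58}
insert 78 → {82, 78, 77, 67, 60, 58}
insert 68 → {82, 78, 77, 68, 67, 60, 58}
insert 65 → {82, 78, 77, 68, 67, 65, 60, 58}
insert 89 → {89, 82, 78, 77, 68, 67, 65, 60, 58}
treat next patient → 89; now {82, 78, 77, 68, 67, 65, 60, 58}
treat next patient → 82; now {78, 77, 68, 67, 65, 60, 58}
insert 61 → {78, 77, 68, 67, 65, 61, 60, 58}
insert 85 → {85, 78, 77, 68, 67, 65, 61, 60, 58}
insert 97 → {97, 85, 78, 77, 68, 67, 65, 61, 60, 58}
insert 69 → {97, 85, 78, 77, 69, 68, 67, 65, 61, 60, 58}

[88, 86, 75, 59, 94, 89, 82]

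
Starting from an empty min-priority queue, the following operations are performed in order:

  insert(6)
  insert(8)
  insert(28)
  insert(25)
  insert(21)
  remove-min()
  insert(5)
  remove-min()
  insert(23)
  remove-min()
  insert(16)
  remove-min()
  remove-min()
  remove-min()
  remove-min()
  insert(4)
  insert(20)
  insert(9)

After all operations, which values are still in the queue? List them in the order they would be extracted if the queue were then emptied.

insert 6 → {6}
insert 8 → {6, 8}
insert 28 → {6, 8, 28}
insert 25 → {6, 8, 25, 28}
insert 21 → {6, 8, 21, 25, 28}
remove-min → 6; now {8, 21, 25, 28}
insert 5 → {5, 8, 21, 25, 28}
remove-min → 5; now {8, 21, 25, 28}
insert 23 → {8, 21, 23, 25, 28}
remove-min → 8; now {21, 23, 25, 28}
insert 16 → {16, 21, 23, 25, 28}
remove-min → 16; now {21, 23, 25, 28}
remove-min → 21; now {23, 25, 28}
remove-min → 23; now {25, 28}
remove-min → 25; now {28}
insert 4 → {4, 28}
insert 20 → {4, 20, 28}
insert 9 → {4, 9, 20, 28}

4, 9, 20, 28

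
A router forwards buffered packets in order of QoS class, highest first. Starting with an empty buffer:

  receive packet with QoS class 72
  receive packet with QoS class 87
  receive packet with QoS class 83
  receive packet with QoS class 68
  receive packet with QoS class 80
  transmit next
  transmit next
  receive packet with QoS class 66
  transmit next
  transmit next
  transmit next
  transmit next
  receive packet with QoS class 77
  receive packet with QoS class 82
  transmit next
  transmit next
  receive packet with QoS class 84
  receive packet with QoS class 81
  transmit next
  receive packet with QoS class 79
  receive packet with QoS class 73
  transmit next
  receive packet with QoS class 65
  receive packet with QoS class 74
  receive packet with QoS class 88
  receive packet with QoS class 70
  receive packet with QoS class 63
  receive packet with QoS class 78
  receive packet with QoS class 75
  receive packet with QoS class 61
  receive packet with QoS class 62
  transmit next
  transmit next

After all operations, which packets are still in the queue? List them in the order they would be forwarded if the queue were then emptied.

78 → 75 → 74 → 73 → 70 → 65 → 63 → 62 → 61

insert 72 → {72}
insert 87 → {87, 72}
insert 83 → {87, 83, 72}
insert 68 → {87, 83, 72, 68}
insert 80 → {87, 83, 80, 72, 68}
transmit next → 87; now {83, 80, 72, 68}
transmit next → 83; now {80, 72, 68}
insert 66 → {80, 72, 68, 66}
transmit next → 80; now {72, 68, 66}
transmit next → 72; now {68, 66}
transmit next → 68; now {66}
transmit next → 66; now {}
insert 77 → {77}
insert 82 → {82, 77}
transmit next → 82; now {77}
transmit next → 77; now {}
insert 84 → {84}
insert 81 → {84, 81}
transmit next → 84; now {81}
insert 79 → {81, 79}
insert 73 → {81, 79, 73}
transmit next → 81; now {79, 73}
insert 65 → {79, 73, 65}
insert 74 → {79, 74, 73, 65}
insert 88 → {88, 79, 74, 73, 65}
insert 70 → {88, 79, 74, 73, 70, 65}
insert 63 → {88, 79, 74, 73, 70, 65, 63}
insert 78 → {88, 79, 78, 74, 73, 70, 65, 63}
insert 75 → {88, 79, 78, 75, 74, 73, 70, 65, 63}
insert 61 → {88, 79, 78, 75, 74, 73, 70, 65, 63, 61}
insert 62 → {88, 79, 78, 75, 74, 73, 70, 65, 63, 62, 61}
transmit next → 88; now {79, 78, 75, 74, 73, 70, 65, 63, 62, 61}
transmit next → 79; now {78, 75, 74, 73, 70, 65, 63, 62, 61}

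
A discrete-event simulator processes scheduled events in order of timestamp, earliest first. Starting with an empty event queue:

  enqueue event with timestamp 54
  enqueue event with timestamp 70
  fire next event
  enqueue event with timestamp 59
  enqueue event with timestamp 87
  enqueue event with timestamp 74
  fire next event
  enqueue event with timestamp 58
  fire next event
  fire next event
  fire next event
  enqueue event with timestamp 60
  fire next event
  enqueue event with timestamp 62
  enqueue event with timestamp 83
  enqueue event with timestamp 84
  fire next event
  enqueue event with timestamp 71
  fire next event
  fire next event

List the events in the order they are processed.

insert 54 → {54}
insert 70 → {54, 70}
fire next event → 54; now {70}
insert 59 → {59, 70}
insert 87 → {59, 70, 87}
insert 74 → {59, 70, 74, 87}
fire next event → 59; now {70, 74, 87}
insert 58 → {58, 70, 74, 87}
fire next event → 58; now {70, 74, 87}
fire next event → 70; now {74, 87}
fire next event → 74; now {87}
insert 60 → {60, 87}
fire next event → 60; now {87}
insert 62 → {62, 87}
insert 83 → {62, 83, 87}
insert 84 → {62, 83, 84, 87}
fire next event → 62; now {83, 84, 87}
insert 71 → {71, 83, 84, 87}
fire next event → 71; now {83, 84, 87}
fire next event → 83; now {84, 87}

54 → 59 → 58 → 70 → 74 → 60 → 62 → 71 → 83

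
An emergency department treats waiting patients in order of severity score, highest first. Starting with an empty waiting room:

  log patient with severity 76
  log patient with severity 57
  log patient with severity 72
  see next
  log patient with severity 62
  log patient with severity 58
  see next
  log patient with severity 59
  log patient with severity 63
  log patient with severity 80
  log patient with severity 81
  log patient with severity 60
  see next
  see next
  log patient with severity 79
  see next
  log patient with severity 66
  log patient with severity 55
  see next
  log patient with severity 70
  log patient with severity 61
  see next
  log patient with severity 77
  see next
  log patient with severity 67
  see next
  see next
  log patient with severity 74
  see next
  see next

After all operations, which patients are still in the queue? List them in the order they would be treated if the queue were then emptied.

61 → 60 → 59 → 58 → 57 → 55

insert 76 → {76}
insert 57 → {76, 57}
insert 72 → {76, 72, 57}
see next → 76; now {72, 57}
insert 62 → {72, 62, 57}
insert 58 → {72, 62, 58, 57}
see next → 72; now {62, 58, 57}
insert 59 → {62, 59, 58, 57}
insert 63 → {63, 62, 59, 58, 57}
insert 80 → {80, 63, 62, 59, 58, 57}
insert 81 → {81, 80, 63, 62, 59, 58, 57}
insert 60 → {81, 80, 63, 62, 60, 59, 58, 57}
see next → 81; now {80, 63, 62, 60, 59, 58, 57}
see next → 80; now {63, 62, 60, 59, 58, 57}
insert 79 → {79, 63, 62, 60, 59, 58, 57}
see next → 79; now {63, 62, 60, 59, 58, 57}
insert 66 → {66, 63, 62, 60, 59, 58, 57}
insert 55 → {66, 63, 62, 60, 59, 58, 57, 55}
see next → 66; now {63, 62, 60, 59, 58, 57, 55}
insert 70 → {70, 63, 62, 60, 59, 58, 57, 55}
insert 61 → {70, 63, 62, 61, 60, 59, 58, 57, 55}
see next → 70; now {63, 62, 61, 60, 59, 58, 57, 55}
insert 77 → {77, 63, 62, 61, 60, 59, 58, 57, 55}
see next → 77; now {63, 62, 61, 60, 59, 58, 57, 55}
insert 67 → {67, 63, 62, 61, 60, 59, 58, 57, 55}
see next → 67; now {63, 62, 61, 60, 59, 58, 57, 55}
see next → 63; now {62, 61, 60, 59, 58, 57, 55}
insert 74 → {74, 62, 61, 60, 59, 58, 57, 55}
see next → 74; now {62, 61, 60, 59, 58, 57, 55}
see next → 62; now {61, 60, 59, 58, 57, 55}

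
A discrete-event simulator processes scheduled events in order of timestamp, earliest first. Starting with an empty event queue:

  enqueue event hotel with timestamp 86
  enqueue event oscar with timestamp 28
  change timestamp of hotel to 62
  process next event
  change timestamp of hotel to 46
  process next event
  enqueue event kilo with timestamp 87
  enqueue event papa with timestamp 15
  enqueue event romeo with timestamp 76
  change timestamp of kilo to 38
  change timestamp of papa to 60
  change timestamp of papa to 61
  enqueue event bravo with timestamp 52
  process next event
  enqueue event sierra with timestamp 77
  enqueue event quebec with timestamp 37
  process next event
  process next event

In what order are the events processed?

oscar → hotel → kilo → quebec → bravo

add hotel (timestamp 86) → {hotel:86}
add oscar (timestamp 28) → {oscar:28, hotel:86}
update hotel to timestamp 62 → {oscar:28, hotel:62}
process next event → oscar; now {hotel:62}
update hotel to timestamp 46 → {hotel:46}
process next event → hotel; now {}
add kilo (timestamp 87) → {kilo:87}
add papa (timestamp 15) → {papa:15, kilo:87}
add romeo (timestamp 76) → {papa:15, romeo:76, kilo:87}
update kilo to timestamp 38 → {papa:15, kilo:38, romeo:76}
update papa to timestamp 60 → {kilo:38, papa:60, romeo:76}
update papa to timestamp 61 → {kilo:38, papa:61, romeo:76}
add bravo (timestamp 52) → {kilo:38, bravo:52, papa:61, romeo:76}
process next event → kilo; now {bravo:52, papa:61, romeo:76}
add sierra (timestamp 77) → {bravo:52, papa:61, romeo:76, sierra:77}
add quebec (timestamp 37) → {quebec:37, bravo:52, papa:61, romeo:76, sierra:77}
process next event → quebec; now {bravo:52, papa:61, romeo:76, sierra:77}
process next event → bravo; now {papa:61, romeo:76, sierra:77}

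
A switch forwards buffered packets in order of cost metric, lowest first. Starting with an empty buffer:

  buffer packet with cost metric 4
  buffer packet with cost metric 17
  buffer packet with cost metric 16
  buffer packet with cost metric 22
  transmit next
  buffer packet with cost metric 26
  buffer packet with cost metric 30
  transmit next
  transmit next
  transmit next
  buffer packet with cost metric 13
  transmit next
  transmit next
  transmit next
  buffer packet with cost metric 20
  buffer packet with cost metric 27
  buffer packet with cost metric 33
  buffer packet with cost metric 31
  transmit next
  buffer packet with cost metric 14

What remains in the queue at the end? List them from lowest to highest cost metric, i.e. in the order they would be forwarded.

[14, 27, 31, 33]

insert 4 → {4}
insert 17 → {4, 17}
insert 16 → {4, 16, 17}
insert 22 → {4, 16, 17, 22}
transmit next → 4; now {16, 17, 22}
insert 26 → {16, 17, 22, 26}
insert 30 → {16, 17, 22, 26, 30}
transmit next → 16; now {17, 22, 26, 30}
transmit next → 17; now {22, 26, 30}
transmit next → 22; now {26, 30}
insert 13 → {13, 26, 30}
transmit next → 13; now {26, 30}
transmit next → 26; now {30}
transmit next → 30; now {}
insert 20 → {20}
insert 27 → {20, 27}
insert 33 → {20, 27, 33}
insert 31 → {20, 27, 31, 33}
transmit next → 20; now {27, 31, 33}
insert 14 → {14, 27, 31, 33}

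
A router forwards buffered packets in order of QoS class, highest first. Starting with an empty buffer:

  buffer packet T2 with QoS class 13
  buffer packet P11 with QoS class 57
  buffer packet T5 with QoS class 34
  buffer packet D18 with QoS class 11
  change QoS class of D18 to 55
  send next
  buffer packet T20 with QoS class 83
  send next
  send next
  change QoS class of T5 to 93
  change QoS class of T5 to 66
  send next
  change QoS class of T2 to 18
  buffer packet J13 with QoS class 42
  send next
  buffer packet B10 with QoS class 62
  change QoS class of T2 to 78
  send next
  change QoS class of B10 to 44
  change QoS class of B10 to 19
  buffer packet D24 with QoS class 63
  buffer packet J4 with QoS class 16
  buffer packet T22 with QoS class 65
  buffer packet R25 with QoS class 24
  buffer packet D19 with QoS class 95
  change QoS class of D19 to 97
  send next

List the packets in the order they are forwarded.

[P11, T20, D18, T5, J13, T2, D19]

add T2 (QoS class 13) → {T2:13}
add P11 (QoS class 57) → {P11:57, T2:13}
add T5 (QoS class 34) → {P11:57, T5:34, T2:13}
add D18 (QoS class 11) → {P11:57, T5:34, T2:13, D18:11}
update D18 to QoS class 55 → {P11:57, D18:55, T5:34, T2:13}
send next → P11; now {D18:55, T5:34, T2:13}
add T20 (QoS class 83) → {T20:83, D18:55, T5:34, T2:13}
send next → T20; now {D18:55, T5:34, T2:13}
send next → D18; now {T5:34, T2:13}
update T5 to QoS class 93 → {T5:93, T2:13}
update T5 to QoS class 66 → {T5:66, T2:13}
send next → T5; now {T2:13}
update T2 to QoS class 18 → {T2:18}
add J13 (QoS class 42) → {J13:42, T2:18}
send next → J13; now {T2:18}
add B10 (QoS class 62) → {B10:62, T2:18}
update T2 to QoS class 78 → {T2:78, B10:62}
send next → T2; now {B10:62}
update B10 to QoS class 44 → {B10:44}
update B10 to QoS class 19 → {B10:19}
add D24 (QoS class 63) → {D24:63, B10:19}
add J4 (QoS class 16) → {D24:63, B10:19, J4:16}
add T22 (QoS class 65) → {T22:65, D24:63, B10:19, J4:16}
add R25 (QoS class 24) → {T22:65, D24:63, R25:24, B10:19, J4:16}
add D19 (QoS class 95) → {D19:95, T22:65, D24:63, R25:24, B10:19, J4:16}
update D19 to QoS class 97 → {D19:97, T22:65, D24:63, R25:24, B10:19, J4:16}
send next → D19; now {T22:65, D24:63, R25:24, B10:19, J4:16}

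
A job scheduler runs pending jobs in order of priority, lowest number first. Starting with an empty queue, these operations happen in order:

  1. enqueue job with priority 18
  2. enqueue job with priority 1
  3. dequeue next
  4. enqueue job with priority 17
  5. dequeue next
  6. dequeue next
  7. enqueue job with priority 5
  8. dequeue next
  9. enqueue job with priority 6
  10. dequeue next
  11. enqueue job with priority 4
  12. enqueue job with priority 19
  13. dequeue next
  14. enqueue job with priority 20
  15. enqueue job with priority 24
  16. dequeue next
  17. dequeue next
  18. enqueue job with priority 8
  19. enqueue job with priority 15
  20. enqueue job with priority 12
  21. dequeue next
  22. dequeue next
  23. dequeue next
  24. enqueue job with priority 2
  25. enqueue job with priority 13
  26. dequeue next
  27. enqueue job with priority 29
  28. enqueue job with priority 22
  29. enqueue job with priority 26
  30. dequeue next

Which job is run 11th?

insert 18 → {18}
insert 1 → {1, 18}
dequeue next → 1; now {18}
insert 17 → {17, 18}
dequeue next → 17; now {18}
dequeue next → 18; now {}
insert 5 → {5}
dequeue next → 5; now {}
insert 6 → {6}
dequeue next → 6; now {}
insert 4 → {4}
insert 19 → {4, 19}
dequeue next → 4; now {19}
insert 20 → {19, 20}
insert 24 → {19, 20, 24}
dequeue next → 19; now {20, 24}
dequeue next → 20; now {24}
insert 8 → {8, 24}
insert 15 → {8, 15, 24}
insert 12 → {8, 12, 15, 24}
dequeue next → 8; now {12, 15, 24}
dequeue next → 12; now {15, 24}
dequeue next → 15; now {24}
insert 2 → {2, 24}
insert 13 → {2, 13, 24}
dequeue next → 2; now {13, 24}
insert 29 → {13, 24, 29}
insert 22 → {13, 22, 24, 29}
insert 26 → {13, 22, 24, 26, 29}
dequeue next → 13; now {22, 24, 26, 29}

15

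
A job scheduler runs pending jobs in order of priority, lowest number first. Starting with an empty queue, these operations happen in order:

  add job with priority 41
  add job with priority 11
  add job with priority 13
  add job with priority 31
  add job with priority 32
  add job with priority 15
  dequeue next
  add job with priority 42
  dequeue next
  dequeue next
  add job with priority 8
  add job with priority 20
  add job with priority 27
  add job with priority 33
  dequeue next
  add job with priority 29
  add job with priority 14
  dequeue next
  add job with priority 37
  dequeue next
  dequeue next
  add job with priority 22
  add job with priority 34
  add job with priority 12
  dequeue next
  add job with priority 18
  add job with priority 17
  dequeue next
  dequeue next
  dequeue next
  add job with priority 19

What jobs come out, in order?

insert 41 → {41}
insert 11 → {11, 41}
insert 13 → {11, 13, 41}
insert 31 → {11, 13, 31, 41}
insert 32 → {11, 13, 31, 32, 41}
insert 15 → {11, 13, 15, 31, 32, 41}
dequeue next → 11; now {13, 15, 31, 32, 41}
insert 42 → {13, 15, 31, 32, 41, 42}
dequeue next → 13; now {15, 31, 32, 41, 42}
dequeue next → 15; now {31, 32, 41, 42}
insert 8 → {8, 31, 32, 41, 42}
insert 20 → {8, 20, 31, 32, 41, 42}
insert 27 → {8, 20, 27, 31, 32, 41, 42}
insert 33 → {8, 20, 27, 31, 32, 33, 41, 42}
dequeue next → 8; now {20, 27, 31, 32, 33, 41, 42}
insert 29 → {20, 27, 29, 31, 32, 33, 41, 42}
insert 14 → {14, 20, 27, 29, 31, 32, 33, 41, 42}
dequeue next → 14; now {20, 27, 29, 31, 32, 33, 41, 42}
insert 37 → {20, 27, 29, 31, 32, 33, 37, 41, 42}
dequeue next → 20; now {27, 29, 31, 32, 33, 37, 41, 42}
dequeue next → 27; now {29, 31, 32, 33, 37, 41, 42}
insert 22 → {22, 29, 31, 32, 33, 37, 41, 42}
insert 34 → {22, 29, 31, 32, 33, 34, 37, 41, 42}
insert 12 → {12, 22, 29, 31, 32, 33, 34, 37, 41, 42}
dequeue next → 12; now {22, 29, 31, 32, 33, 34, 37, 41, 42}
insert 18 → {18, 22, 29, 31, 32, 33, 34, 37, 41, 42}
insert 17 → {17, 18, 22, 29, 31, 32, 33, 34, 37, 41, 42}
dequeue next → 17; now {18, 22, 29, 31, 32, 33, 34, 37, 41, 42}
dequeue next → 18; now {22, 29, 31, 32, 33, 34, 37, 41, 42}
dequeue next → 22; now {29, 31, 32, 33, 34, 37, 41, 42}
insert 19 → {19, 29, 31, 32, 33, 34, 37, 41, 42}

[11, 13, 15, 8, 14, 20, 27, 12, 17, 18, 22]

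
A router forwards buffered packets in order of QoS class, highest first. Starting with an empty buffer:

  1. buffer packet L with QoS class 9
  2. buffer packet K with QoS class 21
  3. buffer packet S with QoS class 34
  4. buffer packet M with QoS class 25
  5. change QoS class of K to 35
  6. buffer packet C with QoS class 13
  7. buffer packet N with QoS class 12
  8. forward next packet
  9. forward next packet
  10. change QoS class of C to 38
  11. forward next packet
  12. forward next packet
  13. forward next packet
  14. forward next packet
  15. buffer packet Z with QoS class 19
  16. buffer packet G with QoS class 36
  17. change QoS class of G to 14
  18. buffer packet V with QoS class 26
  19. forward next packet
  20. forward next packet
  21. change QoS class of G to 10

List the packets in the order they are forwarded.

[K, S, C, M, N, L, V, Z]

add L (QoS class 9) → {L:9}
add K (QoS class 21) → {K:21, L:9}
add S (QoS class 34) → {S:34, K:21, L:9}
add M (QoS class 25) → {S:34, M:25, K:21, L:9}
update K to QoS class 35 → {K:35, S:34, M:25, L:9}
add C (QoS class 13) → {K:35, S:34, M:25, C:13, L:9}
add N (QoS class 12) → {K:35, S:34, M:25, C:13, N:12, L:9}
forward next packet → K; now {S:34, M:25, C:13, N:12, L:9}
forward next packet → S; now {M:25, C:13, N:12, L:9}
update C to QoS class 38 → {C:38, M:25, N:12, L:9}
forward next packet → C; now {M:25, N:12, L:9}
forward next packet → M; now {N:12, L:9}
forward next packet → N; now {L:9}
forward next packet → L; now {}
add Z (QoS class 19) → {Z:19}
add G (QoS class 36) → {G:36, Z:19}
update G to QoS class 14 → {Z:19, G:14}
add V (QoS class 26) → {V:26, Z:19, G:14}
forward next packet → V; now {Z:19, G:14}
forward next packet → Z; now {G:14}
update G to QoS class 10 → {G:10}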